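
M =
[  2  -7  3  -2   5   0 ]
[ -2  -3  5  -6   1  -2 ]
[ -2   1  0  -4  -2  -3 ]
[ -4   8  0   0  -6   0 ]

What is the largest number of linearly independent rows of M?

Row reduce to echelon form.
R2 ← R2 + R1: [0, -10, 8, -8, 6, -2]
R3 ← R3 + R1: [0, -6, 3, -6, 3, -3]
R4 ← R4 + (2)·R1: [0, -6, 6, -4, 4, 0]
R3 ← R3 − (3/5)·R2: [0, 0, -9/5, -6/5, -3/5, -9/5]
R4 ← R4 − (3/5)·R2: [0, 0, 6/5, 4/5, 2/5, 6/5]
R4 ← R4 + (2/3)·R3: [0, 0, 0, 0, 0, 0]
Echelon form has 3 nonzero rows, so rank(M) = 3.
The rank gives the maximum number of linearly independent rows: 3.

3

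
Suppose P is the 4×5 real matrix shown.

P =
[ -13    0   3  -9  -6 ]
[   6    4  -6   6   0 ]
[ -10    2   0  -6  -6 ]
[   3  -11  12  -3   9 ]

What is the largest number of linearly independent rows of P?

2

Row reduce to echelon form.
R2 ← R2 + (6/13)·R1: [0, 4, -60/13, 24/13, -36/13]
R3 ← R3 − (10/13)·R1: [0, 2, -30/13, 12/13, -18/13]
R4 ← R4 + (3/13)·R1: [0, -11, 165/13, -66/13, 99/13]
R3 ← R3 − (1/2)·R2: [0, 0, 0, 0, 0]
R4 ← R4 + (11/4)·R2: [0, 0, 0, 0, 0]
Echelon form has 2 nonzero rows, so rank(P) = 2.
The rank gives the maximum number of linearly independent rows: 2.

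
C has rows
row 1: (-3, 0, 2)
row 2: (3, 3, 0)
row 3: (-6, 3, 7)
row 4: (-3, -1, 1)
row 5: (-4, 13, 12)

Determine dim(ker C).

0

Row reduce to echelon form.
R2 ← R2 + R1: [0, 3, 2]
R3 ← R3 − (2)·R1: [0, 3, 3]
R4 ← R4 − R1: [0, -1, -1]
R5 ← R5 − (4/3)·R1: [0, 13, 28/3]
R3 ← R3 − R2: [0, 0, 1]
R4 ← R4 + (1/3)·R2: [0, 0, -1/3]
R5 ← R5 − (13/3)·R2: [0, 0, 2/3]
R4 ← R4 + (1/3)·R3: [0, 0, 0]
R5 ← R5 − (2/3)·R3: [0, 0, 0]
3 nonzero rows, so rank(C) = 3.
C has 3 columns; by rank–nullity, nullity = 3 − 3 = 0.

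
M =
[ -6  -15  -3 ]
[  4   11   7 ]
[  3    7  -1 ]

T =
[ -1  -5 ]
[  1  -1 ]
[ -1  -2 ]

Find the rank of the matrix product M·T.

First compute MT:
[[ -6,  51],
 [  0, -45],
 [  5, -20]]
Now row reduce the product.
R3 ← R3 + (5/6)·R1: [0, 45/2]
R3 ← R3 + (1/2)·R2: [0, 0]
2 nonzero rows, so rank(MT) = 2.

2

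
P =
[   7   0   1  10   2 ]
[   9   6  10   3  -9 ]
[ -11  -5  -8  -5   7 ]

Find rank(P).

Row reduce to echelon form.
R2 ← R2 − (9/7)·R1: [0, 6, 61/7, -69/7, -81/7]
R3 ← R3 + (11/7)·R1: [0, -5, -45/7, 75/7, 71/7]
R3 ← R3 + (5/6)·R2: [0, 0, 5/6, 5/2, 1/2]
Echelon form has 3 nonzero rows, so rank(P) = 3.

3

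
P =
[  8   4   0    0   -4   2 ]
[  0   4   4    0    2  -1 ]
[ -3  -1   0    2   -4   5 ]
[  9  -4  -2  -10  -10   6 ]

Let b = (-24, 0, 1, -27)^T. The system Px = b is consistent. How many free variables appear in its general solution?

Row reduce the augmented matrix [P | b].
R3 ← R3 + (3/8)·R1: [0, 1/2, 0, 2, -11/2, 23/4, -8]
R4 ← R4 − (9/8)·R1: [0, -17/2, -2, -10, -11/2, 15/4, 0]
R3 ← R3 − (1/8)·R2: [0, 0, -1/2, 2, -23/4, 47/8, -8]
R4 ← R4 + (17/8)·R2: [0, 0, 13/2, -10, -5/4, 13/8, 0]
R4 ← R4 + (13)·R3: [0, 0, 0, 16, -76, 78, -104]
The echelon form has 4 nonzero rows, and every pivot lies in the first 6 columns, so rank(P) = rank([P|b]) = 4.
The system is consistent.
Free variables = (unknowns) − (rank) = 6 − 4 = 2.

2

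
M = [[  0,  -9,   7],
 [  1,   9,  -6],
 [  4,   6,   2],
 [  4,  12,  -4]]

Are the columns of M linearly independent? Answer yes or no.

Row reduce M to echelon form.
Swap R1 ↔ R2
R3 ← R3 − (4)·R1: [0, -30, 26]
R4 ← R4 − (4)·R1: [0, -24, 20]
R3 ← R3 − (10/3)·R2: [0, 0, 8/3]
R4 ← R4 − (8/3)·R2: [0, 0, 4/3]
R4 ← R4 − (1/2)·R3: [0, 0, 0]
3 pivots among 3 columns.
Every column is a pivot column, so the columns are linearly independent.

yes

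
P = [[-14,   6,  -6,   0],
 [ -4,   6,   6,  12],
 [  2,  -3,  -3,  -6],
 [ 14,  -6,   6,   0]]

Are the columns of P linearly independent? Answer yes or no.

Row reduce P to echelon form.
R2 ← R2 − (2/7)·R1: [0, 30/7, 54/7, 12]
R3 ← R3 + (1/7)·R1: [0, -15/7, -27/7, -6]
R4 ← R4 + R1: [0, 0, 0, 0]
R3 ← R3 + (1/2)·R2: [0, 0, 0, 0]
2 pivots among 4 columns.
Only 2 < 4 pivot columns, so the columns are linearly dependent.

no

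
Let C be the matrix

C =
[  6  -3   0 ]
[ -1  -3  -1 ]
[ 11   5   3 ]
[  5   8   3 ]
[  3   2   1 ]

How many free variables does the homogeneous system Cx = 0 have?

Row reduce to echelon form.
R2 ← R2 + (1/6)·R1: [0, -7/2, -1]
R3 ← R3 − (11/6)·R1: [0, 21/2, 3]
R4 ← R4 − (5/6)·R1: [0, 21/2, 3]
R5 ← R5 − (1/2)·R1: [0, 7/2, 1]
R3 ← R3 + (3)·R2: [0, 0, 0]
R4 ← R4 + (3)·R2: [0, 0, 0]
R5 ← R5 + R2: [0, 0, 0]
2 nonzero rows, so rank(C) = 2.
C has 3 columns; by rank–nullity, nullity = 3 − 2 = 1.

1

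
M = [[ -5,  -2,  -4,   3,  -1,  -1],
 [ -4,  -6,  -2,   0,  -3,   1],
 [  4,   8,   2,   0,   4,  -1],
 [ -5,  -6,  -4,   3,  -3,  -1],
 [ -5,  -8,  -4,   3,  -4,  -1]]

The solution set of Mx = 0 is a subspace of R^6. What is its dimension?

Row reduce to echelon form.
R2 ← R2 − (4/5)·R1: [0, -22/5, 6/5, -12/5, -11/5, 9/5]
R3 ← R3 + (4/5)·R1: [0, 32/5, -6/5, 12/5, 16/5, -9/5]
R4 ← R4 − R1: [0, -4, 0, 0, -2, 0]
R5 ← R5 − R1: [0, -6, 0, 0, -3, 0]
R3 ← R3 + (16/11)·R2: [0, 0, 6/11, -12/11, 0, 9/11]
R4 ← R4 − (10/11)·R2: [0, 0, -12/11, 24/11, 0, -18/11]
R5 ← R5 − (15/11)·R2: [0, 0, -18/11, 36/11, 0, -27/11]
R4 ← R4 + (2)·R3: [0, 0, 0, 0, 0, 0]
R5 ← R5 + (3)·R3: [0, 0, 0, 0, 0, 0]
3 nonzero rows, so rank(M) = 3.
M has 6 columns; by rank–nullity, nullity = 6 − 3 = 3.

3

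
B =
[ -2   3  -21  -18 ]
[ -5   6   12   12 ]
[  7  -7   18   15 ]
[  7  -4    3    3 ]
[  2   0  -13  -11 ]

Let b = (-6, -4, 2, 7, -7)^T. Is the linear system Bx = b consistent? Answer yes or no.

Row reduce the augmented matrix [B | b].
R2 ← R2 − (5/2)·R1: [0, -3/2, 129/2, 57, 11]
R3 ← R3 + (7/2)·R1: [0, 7/2, -111/2, -48, -19]
R4 ← R4 + (7/2)·R1: [0, 13/2, -141/2, -60, -14]
R5 ← R5 + R1: [0, 3, -34, -29, -13]
R3 ← R3 + (7/3)·R2: [0, 0, 95, 85, 20/3]
R4 ← R4 + (13/3)·R2: [0, 0, 209, 187, 101/3]
R5 ← R5 + (2)·R2: [0, 0, 95, 85, 9]
R4 ← R4 − (11/5)·R3: [0, 0, 0, 0, 19]
R5 ← R5 − R3: [0, 0, 0, 0, 7/3]
R5 ← R5 − (7/57)·R4: [0, 0, 0, 0, 0]
The echelon form has 4 nonzero rows; the last pivot sits in the augmented column, so rank(B) = 3 but rank([B|b]) = 4.
Since the ranks differ, the system is inconsistent.

no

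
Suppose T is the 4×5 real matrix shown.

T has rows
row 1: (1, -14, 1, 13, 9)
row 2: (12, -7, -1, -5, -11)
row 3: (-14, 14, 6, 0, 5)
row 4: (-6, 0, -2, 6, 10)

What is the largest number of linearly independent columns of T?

Row reduce to echelon form.
R2 ← R2 − (12)·R1: [0, 161, -13, -161, -119]
R3 ← R3 + (14)·R1: [0, -182, 20, 182, 131]
R4 ← R4 + (6)·R1: [0, -84, 4, 84, 64]
R3 ← R3 + (26/23)·R2: [0, 0, 122/23, 0, -81/23]
R4 ← R4 + (12/23)·R2: [0, 0, -64/23, 0, 44/23]
R4 ← R4 + (32/61)·R3: [0, 0, 0, 0, 4/61]
Echelon form has 4 nonzero rows, so rank(T) = 4.
The rank gives the maximum number of linearly independent columns: 4.

4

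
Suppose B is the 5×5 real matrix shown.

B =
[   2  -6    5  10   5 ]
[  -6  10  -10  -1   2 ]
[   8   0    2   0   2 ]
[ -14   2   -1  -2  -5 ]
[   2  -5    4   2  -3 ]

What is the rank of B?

Row reduce to echelon form.
R2 ← R2 + (3)·R1: [0, -8, 5, 29, 17]
R3 ← R3 − (4)·R1: [0, 24, -18, -40, -18]
R4 ← R4 + (7)·R1: [0, -40, 34, 68, 30]
R5 ← R5 − R1: [0, 1, -1, -8, -8]
R3 ← R3 + (3)·R2: [0, 0, -3, 47, 33]
R4 ← R4 − (5)·R2: [0, 0, 9, -77, -55]
R5 ← R5 + (1/8)·R2: [0, 0, -3/8, -35/8, -47/8]
R4 ← R4 + (3)·R3: [0, 0, 0, 64, 44]
R5 ← R5 − (1/8)·R3: [0, 0, 0, -41/4, -10]
R5 ← R5 + (41/256)·R4: [0, 0, 0, 0, -189/64]
Echelon form has 5 nonzero rows, so rank(B) = 5.

5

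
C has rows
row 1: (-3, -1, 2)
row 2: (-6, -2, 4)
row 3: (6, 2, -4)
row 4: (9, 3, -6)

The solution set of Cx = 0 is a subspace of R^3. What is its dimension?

Row reduce to echelon form.
R2 ← R2 − (2)·R1: [0, 0, 0]
R3 ← R3 + (2)·R1: [0, 0, 0]
R4 ← R4 + (3)·R1: [0, 0, 0]
1 nonzero row, so rank(C) = 1.
C has 3 columns; by rank–nullity, nullity = 3 − 1 = 2.

2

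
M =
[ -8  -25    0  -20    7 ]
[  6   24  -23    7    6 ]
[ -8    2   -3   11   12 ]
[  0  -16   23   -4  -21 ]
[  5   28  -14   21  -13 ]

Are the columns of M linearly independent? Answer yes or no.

Row reduce M to echelon form.
R2 ← R2 + (3/4)·R1: [0, 21/4, -23, -8, 45/4]
R3 ← R3 − R1: [0, 27, -3, 31, 5]
R5 ← R5 + (5/8)·R1: [0, 99/8, -14, 17/2, -69/8]
R3 ← R3 − (36/7)·R2: [0, 0, 807/7, 505/7, -370/7]
R4 ← R4 + (64/21)·R2: [0, 0, -989/21, -596/21, 93/7]
R5 ← R5 − (33/14)·R2: [0, 0, 563/14, 383/14, -246/7]
R4 ← R4 + (989/2421)·R3: [0, 0, 0, 2639/2421, -20111/2421]
R5 ← R5 − (563/1614)·R3: [0, 0, 0, 1769/807, -13481/807]
R5 ← R5 − (183/91)·R4: [0, 0, 0, 0, 0]
4 pivots among 5 columns.
Only 4 < 5 pivot columns, so the columns are linearly dependent.

no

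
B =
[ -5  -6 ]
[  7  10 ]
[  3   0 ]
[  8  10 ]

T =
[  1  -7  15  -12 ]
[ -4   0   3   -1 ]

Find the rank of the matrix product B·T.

First compute BT:
[[ 19,  35, -93,  66],
 [-33, -49, 135, -94],
 [  3, -21,  45, -36],
 [-32, -56, 150, -106]]
Now row reduce the product.
R2 ← R2 + (33/19)·R1: [0, 224/19, -504/19, 392/19]
R3 ← R3 − (3/19)·R1: [0, -504/19, 1134/19, -882/19]
R4 ← R4 + (32/19)·R1: [0, 56/19, -126/19, 98/19]
R3 ← R3 + (9/4)·R2: [0, 0, 0, 0]
R4 ← R4 − (1/4)·R2: [0, 0, 0, 0]
2 nonzero rows, so rank(BT) = 2.

2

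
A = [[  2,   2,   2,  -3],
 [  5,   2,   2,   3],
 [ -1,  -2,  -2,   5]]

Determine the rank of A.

2

Row reduce to echelon form.
R2 ← R2 − (5/2)·R1: [0, -3, -3, 21/2]
R3 ← R3 + (1/2)·R1: [0, -1, -1, 7/2]
R3 ← R3 − (1/3)·R2: [0, 0, 0, 0]
Echelon form has 2 nonzero rows, so rank(A) = 2.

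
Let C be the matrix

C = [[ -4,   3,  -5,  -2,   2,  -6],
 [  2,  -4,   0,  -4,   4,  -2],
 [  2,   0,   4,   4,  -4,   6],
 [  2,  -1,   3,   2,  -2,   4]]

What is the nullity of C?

Row reduce to echelon form.
R2 ← R2 + (1/2)·R1: [0, -5/2, -5/2, -5, 5, -5]
R3 ← R3 + (1/2)·R1: [0, 3/2, 3/2, 3, -3, 3]
R4 ← R4 + (1/2)·R1: [0, 1/2, 1/2, 1, -1, 1]
R3 ← R3 + (3/5)·R2: [0, 0, 0, 0, 0, 0]
R4 ← R4 + (1/5)·R2: [0, 0, 0, 0, 0, 0]
2 nonzero rows, so rank(C) = 2.
C has 6 columns; by rank–nullity, nullity = 6 − 2 = 4.

4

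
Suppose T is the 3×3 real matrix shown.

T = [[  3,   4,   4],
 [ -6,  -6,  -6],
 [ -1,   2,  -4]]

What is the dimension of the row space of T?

3

Row reduce to echelon form.
R2 ← R2 + (2)·R1: [0, 2, 2]
R3 ← R3 + (1/3)·R1: [0, 10/3, -8/3]
R3 ← R3 − (5/3)·R2: [0, 0, -6]
Echelon form has 3 nonzero rows, so rank(T) = 3.
The row space has dimension equal to the rank: 3.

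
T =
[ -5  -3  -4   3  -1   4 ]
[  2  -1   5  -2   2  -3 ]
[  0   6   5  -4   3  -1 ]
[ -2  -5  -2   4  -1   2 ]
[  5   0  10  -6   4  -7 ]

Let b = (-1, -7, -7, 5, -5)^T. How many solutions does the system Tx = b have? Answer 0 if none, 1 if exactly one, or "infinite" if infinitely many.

Row reduce the augmented matrix [T | b].
R2 ← R2 + (2/5)·R1: [0, -11/5, 17/5, -4/5, 8/5, -7/5, -37/5]
R4 ← R4 − (2/5)·R1: [0, -19/5, -2/5, 14/5, -3/5, 2/5, 27/5]
R5 ← R5 + R1: [0, -3, 6, -3, 3, -3, -6]
R3 ← R3 + (30/11)·R2: [0, 0, 157/11, -68/11, 81/11, -53/11, -299/11]
R4 ← R4 − (19/11)·R2: [0, 0, -69/11, 46/11, -37/11, 31/11, 200/11]
R5 ← R5 − (15/11)·R2: [0, 0, 15/11, -21/11, 9/11, -12/11, 45/11]
R4 ← R4 + (69/157)·R3: [0, 0, 0, 230/157, -20/157, 110/157, 979/157]
R5 ← R5 − (15/157)·R3: [0, 0, 0, -207/157, 18/157, -99/157, 1050/157]
R5 ← R5 + (9/10)·R4: [0, 0, 0, 0, 0, 0, 123/10]
The echelon form has 5 nonzero rows; the last pivot sits in the augmented column, so rank(T) = 4 but rank([T|b]) = 5.
Since the ranks differ, the system is inconsistent.
It has no solutions.

0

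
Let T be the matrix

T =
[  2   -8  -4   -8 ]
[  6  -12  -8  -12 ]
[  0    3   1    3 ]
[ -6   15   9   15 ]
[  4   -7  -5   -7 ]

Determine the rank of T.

2

Row reduce to echelon form.
R2 ← R2 − (3)·R1: [0, 12, 4, 12]
R4 ← R4 + (3)·R1: [0, -9, -3, -9]
R5 ← R5 − (2)·R1: [0, 9, 3, 9]
R3 ← R3 − (1/4)·R2: [0, 0, 0, 0]
R4 ← R4 + (3/4)·R2: [0, 0, 0, 0]
R5 ← R5 − (3/4)·R2: [0, 0, 0, 0]
Echelon form has 2 nonzero rows, so rank(T) = 2.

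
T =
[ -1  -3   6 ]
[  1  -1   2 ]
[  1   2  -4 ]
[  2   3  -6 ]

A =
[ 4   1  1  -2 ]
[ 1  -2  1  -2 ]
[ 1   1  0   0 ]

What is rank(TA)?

2

First compute TA:
[[ -1,  11,  -4,   8],
 [  5,   5,   0,   0],
 [  2,  -7,   3,  -6],
 [  5, -10,   5, -10]]
Now row reduce the product.
R2 ← R2 + (5)·R1: [0, 60, -20, 40]
R3 ← R3 + (2)·R1: [0, 15, -5, 10]
R4 ← R4 + (5)·R1: [0, 45, -15, 30]
R3 ← R3 − (1/4)·R2: [0, 0, 0, 0]
R4 ← R4 − (3/4)·R2: [0, 0, 0, 0]
2 nonzero rows, so rank(TA) = 2.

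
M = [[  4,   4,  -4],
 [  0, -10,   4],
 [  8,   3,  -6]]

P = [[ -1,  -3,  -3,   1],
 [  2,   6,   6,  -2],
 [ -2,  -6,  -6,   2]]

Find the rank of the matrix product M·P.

First compute MP:
[[ 12,  36,  36, -12],
 [-28, -84, -84,  28],
 [ 10,  30,  30, -10]]
Now row reduce the product.
R2 ← R2 + (7/3)·R1: [0, 0, 0, 0]
R3 ← R3 − (5/6)·R1: [0, 0, 0, 0]
1 nonzero row, so rank(MP) = 1.

1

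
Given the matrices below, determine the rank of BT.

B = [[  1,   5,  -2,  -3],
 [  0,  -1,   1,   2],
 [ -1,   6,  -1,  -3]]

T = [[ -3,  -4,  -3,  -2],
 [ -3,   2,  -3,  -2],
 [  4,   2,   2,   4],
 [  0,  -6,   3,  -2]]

3

First compute BT:
[[-26,  20, -31, -14],
 [  7, -12,  11,   2],
 [-19,  32, -26,  -8]]
Now row reduce the product.
R2 ← R2 + (7/26)·R1: [0, -86/13, 69/26, -23/13]
R3 ← R3 − (19/26)·R1: [0, 226/13, -87/26, 29/13]
R3 ← R3 + (113/43)·R2: [0, 0, 156/43, -104/43]
3 nonzero rows, so rank(BT) = 3.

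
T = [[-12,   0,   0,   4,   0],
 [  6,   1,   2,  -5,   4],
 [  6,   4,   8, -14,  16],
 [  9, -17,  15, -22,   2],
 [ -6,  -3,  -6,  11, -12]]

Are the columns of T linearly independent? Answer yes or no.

Row reduce T to echelon form.
R2 ← R2 + (1/2)·R1: [0, 1, 2, -3, 4]
R3 ← R3 + (1/2)·R1: [0, 4, 8, -12, 16]
R4 ← R4 + (3/4)·R1: [0, -17, 15, -19, 2]
R5 ← R5 − (1/2)·R1: [0, -3, -6, 9, -12]
R3 ← R3 − (4)·R2: [0, 0, 0, 0, 0]
R4 ← R4 + (17)·R2: [0, 0, 49, -70, 70]
R5 ← R5 + (3)·R2: [0, 0, 0, 0, 0]
Swap R3 ↔ R4
3 pivots among 5 columns.
Only 3 < 5 pivot columns, so the columns are linearly dependent.

no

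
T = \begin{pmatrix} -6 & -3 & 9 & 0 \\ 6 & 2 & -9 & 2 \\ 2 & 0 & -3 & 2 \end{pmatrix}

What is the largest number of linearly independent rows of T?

Row reduce to echelon form.
R2 ← R2 + R1: [0, -1, 0, 2]
R3 ← R3 + (1/3)·R1: [0, -1, 0, 2]
R3 ← R3 − R2: [0, 0, 0, 0]
Echelon form has 2 nonzero rows, so rank(T) = 2.
The rank gives the maximum number of linearly independent rows: 2.

2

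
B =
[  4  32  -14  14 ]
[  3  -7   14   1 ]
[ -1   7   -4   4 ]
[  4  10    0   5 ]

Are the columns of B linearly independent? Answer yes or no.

Row reduce B to echelon form.
R2 ← R2 − (3/4)·R1: [0, -31, 49/2, -19/2]
R3 ← R3 + (1/4)·R1: [0, 15, -15/2, 15/2]
R4 ← R4 − R1: [0, -22, 14, -9]
R3 ← R3 + (15/31)·R2: [0, 0, 135/31, 90/31]
R4 ← R4 − (22/31)·R2: [0, 0, -105/31, -70/31]
R4 ← R4 + (7/9)·R3: [0, 0, 0, 0]
3 pivots among 4 columns.
Only 3 < 4 pivot columns, so the columns are linearly dependent.

no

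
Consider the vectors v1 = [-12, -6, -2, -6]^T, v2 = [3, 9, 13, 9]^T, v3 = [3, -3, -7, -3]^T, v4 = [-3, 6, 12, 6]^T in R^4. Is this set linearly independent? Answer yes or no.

Form the matrix with these vectors as rows and row reduce.
R2 ← R2 + (1/4)·R1: [0, 15/2, 25/2, 15/2]
R3 ← R3 + (1/4)·R1: [0, -9/2, -15/2, -9/2]
R4 ← R4 − (1/4)·R1: [0, 15/2, 25/2, 15/2]
R3 ← R3 + (3/5)·R2: [0, 0, 0, 0]
R4 ← R4 − R2: [0, 0, 0, 0]
2 nonzero rows, so the 4 vectors span a space of dimension 2.
Since 2 < 4, the vectors are linearly dependent.

no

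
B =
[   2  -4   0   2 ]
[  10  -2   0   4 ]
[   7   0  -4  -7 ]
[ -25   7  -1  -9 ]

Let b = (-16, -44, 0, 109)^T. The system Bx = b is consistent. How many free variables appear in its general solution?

0

Row reduce the augmented matrix [B | b].
R2 ← R2 − (5)·R1: [0, 18, 0, -6, 36]
R3 ← R3 − (7/2)·R1: [0, 14, -4, -14, 56]
R4 ← R4 + (25/2)·R1: [0, -43, -1, 16, -91]
R3 ← R3 − (7/9)·R2: [0, 0, -4, -28/3, 28]
R4 ← R4 + (43/18)·R2: [0, 0, -1, 5/3, -5]
R4 ← R4 − (1/4)·R3: [0, 0, 0, 4, -12]
The echelon form has 4 nonzero rows, and every pivot lies in the first 4 columns, so rank(B) = rank([B|b]) = 4.
The system is consistent.
Free variables = (unknowns) − (rank) = 4 − 4 = 0.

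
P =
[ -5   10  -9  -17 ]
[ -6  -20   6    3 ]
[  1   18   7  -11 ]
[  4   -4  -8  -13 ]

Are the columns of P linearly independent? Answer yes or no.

yes

Row reduce P to echelon form.
R2 ← R2 − (6/5)·R1: [0, -32, 84/5, 117/5]
R3 ← R3 + (1/5)·R1: [0, 20, 26/5, -72/5]
R4 ← R4 + (4/5)·R1: [0, 4, -76/5, -133/5]
R3 ← R3 + (5/8)·R2: [0, 0, 157/10, 9/40]
R4 ← R4 + (1/8)·R2: [0, 0, -131/10, -947/40]
R4 ← R4 + (131/157)·R3: [0, 0, 0, -7375/314]
4 pivots among 4 columns.
Every column is a pivot column, so the columns are linearly independent.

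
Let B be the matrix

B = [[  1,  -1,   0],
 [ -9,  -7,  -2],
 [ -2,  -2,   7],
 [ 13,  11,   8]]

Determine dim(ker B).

Row reduce to echelon form.
R2 ← R2 + (9)·R1: [0, -16, -2]
R3 ← R3 + (2)·R1: [0, -4, 7]
R4 ← R4 − (13)·R1: [0, 24, 8]
R3 ← R3 − (1/4)·R2: [0, 0, 15/2]
R4 ← R4 + (3/2)·R2: [0, 0, 5]
R4 ← R4 − (2/3)·R3: [0, 0, 0]
3 nonzero rows, so rank(B) = 3.
B has 3 columns; by rank–nullity, nullity = 3 − 3 = 0.

0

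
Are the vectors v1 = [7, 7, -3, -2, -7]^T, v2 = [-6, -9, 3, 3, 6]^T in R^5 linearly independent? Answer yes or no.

yes

Form the matrix with these vectors as rows and row reduce.
R2 ← R2 + (6/7)·R1: [0, -3, 3/7, 9/7, 0]
2 nonzero rows, so the 2 vectors span a space of dimension 2.
Since 2 = 2, the vectors are linearly independent.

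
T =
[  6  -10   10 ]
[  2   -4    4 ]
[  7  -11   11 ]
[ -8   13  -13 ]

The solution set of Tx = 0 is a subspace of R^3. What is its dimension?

1

Row reduce to echelon form.
R2 ← R2 − (1/3)·R1: [0, -2/3, 2/3]
R3 ← R3 − (7/6)·R1: [0, 2/3, -2/3]
R4 ← R4 + (4/3)·R1: [0, -1/3, 1/3]
R3 ← R3 + R2: [0, 0, 0]
R4 ← R4 − (1/2)·R2: [0, 0, 0]
2 nonzero rows, so rank(T) = 2.
T has 3 columns; by rank–nullity, nullity = 3 − 2 = 1.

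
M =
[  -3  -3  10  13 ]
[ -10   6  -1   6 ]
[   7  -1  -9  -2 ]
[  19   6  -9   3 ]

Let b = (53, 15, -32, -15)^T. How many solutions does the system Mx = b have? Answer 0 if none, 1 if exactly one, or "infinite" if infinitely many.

Row reduce the augmented matrix [M | b].
R2 ← R2 − (10/3)·R1: [0, 16, -103/3, -112/3, -485/3]
R3 ← R3 + (7/3)·R1: [0, -8, 43/3, 85/3, 275/3]
R4 ← R4 + (19/3)·R1: [0, -13, 163/3, 256/3, 962/3]
R3 ← R3 + (1/2)·R2: [0, 0, -17/6, 29/3, 65/6]
R4 ← R4 + (13/16)·R2: [0, 0, 423/16, 55, 3029/16]
R4 ← R4 + (1269/136)·R3: [0, 0, 0, 19747/136, 19747/68]
The echelon form has 4 nonzero rows, and every pivot lies in the first 4 columns, so rank(M) = rank([M|b]) = 4.
The system is consistent.
rank = 4 = number of unknowns, so the solution is unique.

1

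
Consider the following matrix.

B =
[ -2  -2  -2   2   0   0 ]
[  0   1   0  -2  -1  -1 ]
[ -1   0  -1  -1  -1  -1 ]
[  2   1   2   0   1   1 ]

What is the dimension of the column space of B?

2

Row reduce to echelon form.
R3 ← R3 − (1/2)·R1: [0, 1, 0, -2, -1, -1]
R4 ← R4 + R1: [0, -1, 0, 2, 1, 1]
R3 ← R3 − R2: [0, 0, 0, 0, 0, 0]
R4 ← R4 + R2: [0, 0, 0, 0, 0, 0]
Echelon form has 2 nonzero rows, so rank(B) = 2.
The column space has dimension equal to the rank: 2.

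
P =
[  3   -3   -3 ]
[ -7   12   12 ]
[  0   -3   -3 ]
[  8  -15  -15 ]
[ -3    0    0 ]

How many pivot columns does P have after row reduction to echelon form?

Row reduce to echelon form.
R2 ← R2 + (7/3)·R1: [0, 5, 5]
R4 ← R4 − (8/3)·R1: [0, -7, -7]
R5 ← R5 + R1: [0, -3, -3]
R3 ← R3 + (3/5)·R2: [0, 0, 0]
R4 ← R4 + (7/5)·R2: [0, 0, 0]
R5 ← R5 + (3/5)·R2: [0, 0, 0]
Echelon form has 2 nonzero rows, so rank(P) = 2.
Each nonzero row contributes one pivot column: 2 pivot columns.

2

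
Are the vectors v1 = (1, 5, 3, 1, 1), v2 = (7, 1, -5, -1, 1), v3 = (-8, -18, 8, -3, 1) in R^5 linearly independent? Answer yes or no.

Form the matrix with these vectors as rows and row reduce.
R2 ← R2 − (7)·R1: [0, -34, -26, -8, -6]
R3 ← R3 + (8)·R1: [0, 22, 32, 5, 9]
R3 ← R3 + (11/17)·R2: [0, 0, 258/17, -3/17, 87/17]
3 nonzero rows, so the 3 vectors span a space of dimension 3.
Since 3 = 3, the vectors are linearly independent.

yes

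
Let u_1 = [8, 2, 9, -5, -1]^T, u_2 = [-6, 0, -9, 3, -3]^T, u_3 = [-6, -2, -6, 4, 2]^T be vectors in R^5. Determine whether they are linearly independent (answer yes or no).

Form the matrix with these vectors as rows and row reduce.
R2 ← R2 + (3/4)·R1: [0, 3/2, -9/4, -3/4, -15/4]
R3 ← R3 + (3/4)·R1: [0, -1/2, 3/4, 1/4, 5/4]
R3 ← R3 + (1/3)·R2: [0, 0, 0, 0, 0]
2 nonzero rows, so the 3 vectors span a space of dimension 2.
Since 2 < 3, the vectors are linearly dependent.

no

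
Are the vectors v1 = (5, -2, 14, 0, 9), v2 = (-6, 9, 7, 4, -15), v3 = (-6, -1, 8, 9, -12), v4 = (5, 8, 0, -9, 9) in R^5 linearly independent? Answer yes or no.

yes

Form the matrix with these vectors as rows and row reduce.
R2 ← R2 + (6/5)·R1: [0, 33/5, 119/5, 4, -21/5]
R3 ← R3 + (6/5)·R1: [0, -17/5, 124/5, 9, -6/5]
R4 ← R4 − R1: [0, 10, -14, -9, 0]
R3 ← R3 + (17/33)·R2: [0, 0, 1223/33, 365/33, -37/11]
R4 ← R4 − (50/33)·R2: [0, 0, -1652/33, -497/33, 70/11]
R4 ← R4 + (1652/1223)·R3: [0, 0, 0, -147/1223, 2226/1223]
4 nonzero rows, so the 4 vectors span a space of dimension 4.
Since 4 = 4, the vectors are linearly independent.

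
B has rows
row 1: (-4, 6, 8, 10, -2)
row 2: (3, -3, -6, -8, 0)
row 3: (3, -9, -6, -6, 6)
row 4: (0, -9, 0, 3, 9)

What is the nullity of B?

Row reduce to echelon form.
R2 ← R2 + (3/4)·R1: [0, 3/2, 0, -1/2, -3/2]
R3 ← R3 + (3/4)·R1: [0, -9/2, 0, 3/2, 9/2]
R3 ← R3 + (3)·R2: [0, 0, 0, 0, 0]
R4 ← R4 + (6)·R2: [0, 0, 0, 0, 0]
2 nonzero rows, so rank(B) = 2.
B has 5 columns; by rank–nullity, nullity = 5 − 2 = 3.

3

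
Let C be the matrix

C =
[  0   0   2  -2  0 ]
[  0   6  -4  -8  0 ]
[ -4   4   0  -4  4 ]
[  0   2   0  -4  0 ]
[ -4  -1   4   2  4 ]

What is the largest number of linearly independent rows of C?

3

Row reduce to echelon form.
Swap R1 ↔ R3
R5 ← R5 − R1: [0, -5, 4, 6, 0]
R4 ← R4 − (1/3)·R2: [0, 0, 4/3, -4/3, 0]
R5 ← R5 + (5/6)·R2: [0, 0, 2/3, -2/3, 0]
R4 ← R4 − (2/3)·R3: [0, 0, 0, 0, 0]
R5 ← R5 − (1/3)·R3: [0, 0, 0, 0, 0]
Echelon form has 3 nonzero rows, so rank(C) = 3.
The rank gives the maximum number of linearly independent rows: 3.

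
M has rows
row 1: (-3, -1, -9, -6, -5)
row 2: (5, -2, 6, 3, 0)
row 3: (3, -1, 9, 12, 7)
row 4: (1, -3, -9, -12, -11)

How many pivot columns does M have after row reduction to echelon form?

Row reduce to echelon form.
R2 ← R2 + (5/3)·R1: [0, -11/3, -9, -7, -25/3]
R3 ← R3 + R1: [0, -2, 0, 6, 2]
R4 ← R4 + (1/3)·R1: [0, -10/3, -12, -14, -38/3]
R3 ← R3 − (6/11)·R2: [0, 0, 54/11, 108/11, 72/11]
R4 ← R4 − (10/11)·R2: [0, 0, -42/11, -84/11, -56/11]
R4 ← R4 + (7/9)·R3: [0, 0, 0, 0, 0]
Echelon form has 3 nonzero rows, so rank(M) = 3.
Each nonzero row contributes one pivot column: 3 pivot columns.

3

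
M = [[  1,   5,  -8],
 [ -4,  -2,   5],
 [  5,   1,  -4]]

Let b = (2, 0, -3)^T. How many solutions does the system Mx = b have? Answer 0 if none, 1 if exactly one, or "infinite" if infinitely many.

Row reduce the augmented matrix [M | b].
R2 ← R2 + (4)·R1: [0, 18, -27, 8]
R3 ← R3 − (5)·R1: [0, -24, 36, -13]
R3 ← R3 + (4/3)·R2: [0, 0, 0, -7/3]
The echelon form has 3 nonzero rows; the last pivot sits in the augmented column, so rank(M) = 2 but rank([M|b]) = 3.
Since the ranks differ, the system is inconsistent.
It has no solutions.

0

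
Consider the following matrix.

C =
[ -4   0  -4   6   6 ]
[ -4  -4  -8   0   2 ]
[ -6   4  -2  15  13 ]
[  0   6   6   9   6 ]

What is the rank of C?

Row reduce to echelon form.
R2 ← R2 − R1: [0, -4, -4, -6, -4]
R3 ← R3 − (3/2)·R1: [0, 4, 4, 6, 4]
R3 ← R3 + R2: [0, 0, 0, 0, 0]
R4 ← R4 + (3/2)·R2: [0, 0, 0, 0, 0]
Echelon form has 2 nonzero rows, so rank(C) = 2.

2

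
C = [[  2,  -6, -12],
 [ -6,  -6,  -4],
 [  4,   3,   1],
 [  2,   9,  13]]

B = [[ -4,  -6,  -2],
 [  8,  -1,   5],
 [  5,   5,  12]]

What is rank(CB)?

First compute CB:
[[-116, -66, -178],
 [-44,  22, -66],
 [ 13, -22,  19],
 [129,  44, 197]]
Now row reduce the product.
R2 ← R2 − (11/29)·R1: [0, 1364/29, 44/29]
R3 ← R3 + (13/116)·R1: [0, -1705/58, -55/58]
R4 ← R4 + (129/116)·R1: [0, -1705/58, -55/58]
R3 ← R3 + (5/8)·R2: [0, 0, 0]
R4 ← R4 + (5/8)·R2: [0, 0, 0]
2 nonzero rows, so rank(CB) = 2.

2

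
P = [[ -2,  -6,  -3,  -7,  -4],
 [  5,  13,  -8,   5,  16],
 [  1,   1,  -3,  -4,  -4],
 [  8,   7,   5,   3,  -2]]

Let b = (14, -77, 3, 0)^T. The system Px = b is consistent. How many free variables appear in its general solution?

Row reduce the augmented matrix [P | b].
R2 ← R2 + (5/2)·R1: [0, -2, -31/2, -25/2, 6, -42]
R3 ← R3 + (1/2)·R1: [0, -2, -9/2, -15/2, -6, 10]
R4 ← R4 + (4)·R1: [0, -17, -7, -25, -18, 56]
R3 ← R3 − R2: [0, 0, 11, 5, -12, 52]
R4 ← R4 − (17/2)·R2: [0, 0, 499/4, 325/4, -69, 413]
R4 ← R4 − (499/44)·R3: [0, 0, 0, 270/11, 738/11, -1944/11]
The echelon form has 4 nonzero rows, and every pivot lies in the first 5 columns, so rank(P) = rank([P|b]) = 4.
The system is consistent.
Free variables = (unknowns) − (rank) = 5 − 4 = 1.

1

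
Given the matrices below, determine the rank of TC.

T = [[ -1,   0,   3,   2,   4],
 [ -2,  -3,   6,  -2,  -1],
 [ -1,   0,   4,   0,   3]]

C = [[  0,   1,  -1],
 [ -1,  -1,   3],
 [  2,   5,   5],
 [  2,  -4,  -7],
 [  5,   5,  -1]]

First compute TC:
[[ 30,  26,  -2],
 [  6,  34,  38],
 [ 23,  34,  18]]
Now row reduce the product.
R2 ← R2 − (1/5)·R1: [0, 144/5, 192/5]
R3 ← R3 − (23/30)·R1: [0, 211/15, 293/15]
R3 ← R3 − (211/432)·R2: [0, 0, 7/9]
3 nonzero rows, so rank(TC) = 3.

3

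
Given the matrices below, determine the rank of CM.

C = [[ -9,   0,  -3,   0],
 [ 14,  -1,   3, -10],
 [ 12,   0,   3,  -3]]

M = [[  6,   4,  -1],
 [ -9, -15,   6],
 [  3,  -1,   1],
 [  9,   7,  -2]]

2

First compute CM:
[[-63, -33,   6],
 [ 12,  -2,   3],
 [ 54,  24,  -3]]
Now row reduce the product.
R2 ← R2 + (4/21)·R1: [0, -58/7, 29/7]
R3 ← R3 + (6/7)·R1: [0, -30/7, 15/7]
R3 ← R3 − (15/29)·R2: [0, 0, 0]
2 nonzero rows, so rank(CM) = 2.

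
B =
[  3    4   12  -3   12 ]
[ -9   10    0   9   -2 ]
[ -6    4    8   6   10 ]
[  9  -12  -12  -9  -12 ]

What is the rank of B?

Row reduce to echelon form.
R2 ← R2 + (3)·R1: [0, 22, 36, 0, 34]
R3 ← R3 + (2)·R1: [0, 12, 32, 0, 34]
R4 ← R4 − (3)·R1: [0, -24, -48, 0, -48]
R3 ← R3 − (6/11)·R2: [0, 0, 136/11, 0, 170/11]
R4 ← R4 + (12/11)·R2: [0, 0, -96/11, 0, -120/11]
R4 ← R4 + (12/17)·R3: [0, 0, 0, 0, 0]
Echelon form has 3 nonzero rows, so rank(B) = 3.

3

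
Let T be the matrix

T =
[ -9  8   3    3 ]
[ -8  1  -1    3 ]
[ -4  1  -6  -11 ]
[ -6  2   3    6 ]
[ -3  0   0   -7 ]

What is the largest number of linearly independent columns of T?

Row reduce to echelon form.
R2 ← R2 − (8/9)·R1: [0, -55/9, -11/3, 1/3]
R3 ← R3 − (4/9)·R1: [0, -23/9, -22/3, -37/3]
R4 ← R4 − (2/3)·R1: [0, -10/3, 1, 4]
R5 ← R5 − (1/3)·R1: [0, -8/3, -1, -8]
R3 ← R3 − (23/55)·R2: [0, 0, -29/5, -686/55]
R4 ← R4 − (6/11)·R2: [0, 0, 3, 42/11]
R5 ← R5 − (24/55)·R2: [0, 0, 3/5, -448/55]
R4 ← R4 + (15/29)·R3: [0, 0, 0, -840/319]
R5 ← R5 + (3/29)·R3: [0, 0, 0, -3010/319]
R5 ← R5 − (43/12)·R4: [0, 0, 0, 0]
Echelon form has 4 nonzero rows, so rank(T) = 4.
The rank gives the maximum number of linearly independent columns: 4.

4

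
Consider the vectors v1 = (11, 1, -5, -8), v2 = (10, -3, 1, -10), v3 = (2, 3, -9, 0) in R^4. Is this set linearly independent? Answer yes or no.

Form the matrix with these vectors as rows and row reduce.
R2 ← R2 − (10/11)·R1: [0, -43/11, 61/11, -30/11]
R3 ← R3 − (2/11)·R1: [0, 31/11, -89/11, 16/11]
R3 ← R3 + (31/43)·R2: [0, 0, -176/43, -22/43]
3 nonzero rows, so the 3 vectors span a space of dimension 3.
Since 3 = 3, the vectors are linearly independent.

yes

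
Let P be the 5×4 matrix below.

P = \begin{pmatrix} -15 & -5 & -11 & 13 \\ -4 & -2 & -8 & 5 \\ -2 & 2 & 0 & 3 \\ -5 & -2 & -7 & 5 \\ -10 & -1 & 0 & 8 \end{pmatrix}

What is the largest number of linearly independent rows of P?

Row reduce to echelon form.
R2 ← R2 − (4/15)·R1: [0, -2/3, -76/15, 23/15]
R3 ← R3 − (2/15)·R1: [0, 8/3, 22/15, 19/15]
R4 ← R4 − (1/3)·R1: [0, -1/3, -10/3, 2/3]
R5 ← R5 − (2/3)·R1: [0, 7/3, 22/3, -2/3]
R3 ← R3 + (4)·R2: [0, 0, -94/5, 37/5]
R4 ← R4 − (1/2)·R2: [0, 0, -4/5, -1/10]
R5 ← R5 + (7/2)·R2: [0, 0, -52/5, 47/10]
R4 ← R4 − (2/47)·R3: [0, 0, 0, -39/94]
R5 ← R5 − (26/47)·R3: [0, 0, 0, 57/94]
R5 ← R5 + (19/13)·R4: [0, 0, 0, 0]
Echelon form has 4 nonzero rows, so rank(P) = 4.
The rank gives the maximum number of linearly independent rows: 4.

4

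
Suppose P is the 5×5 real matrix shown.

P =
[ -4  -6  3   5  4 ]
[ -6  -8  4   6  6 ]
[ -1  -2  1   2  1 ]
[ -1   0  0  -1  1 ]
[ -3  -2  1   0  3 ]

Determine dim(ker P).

3

Row reduce to echelon form.
R2 ← R2 − (3/2)·R1: [0, 1, -1/2, -3/2, 0]
R3 ← R3 − (1/4)·R1: [0, -1/2, 1/4, 3/4, 0]
R4 ← R4 − (1/4)·R1: [0, 3/2, -3/4, -9/4, 0]
R5 ← R5 − (3/4)·R1: [0, 5/2, -5/4, -15/4, 0]
R3 ← R3 + (1/2)·R2: [0, 0, 0, 0, 0]
R4 ← R4 − (3/2)·R2: [0, 0, 0, 0, 0]
R5 ← R5 − (5/2)·R2: [0, 0, 0, 0, 0]
2 nonzero rows, so rank(P) = 2.
P has 5 columns; by rank–nullity, nullity = 5 − 2 = 3.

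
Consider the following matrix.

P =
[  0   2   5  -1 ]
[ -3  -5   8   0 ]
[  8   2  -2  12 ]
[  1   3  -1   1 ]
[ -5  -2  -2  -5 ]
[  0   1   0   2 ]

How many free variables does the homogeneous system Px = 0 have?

Row reduce to echelon form.
Swap R1 ↔ R2
R3 ← R3 + (8/3)·R1: [0, -34/3, 58/3, 12]
R4 ← R4 + (1/3)·R1: [0, 4/3, 5/3, 1]
R5 ← R5 − (5/3)·R1: [0, 19/3, -46/3, -5]
R3 ← R3 + (17/3)·R2: [0, 0, 143/3, 19/3]
R4 ← R4 − (2/3)·R2: [0, 0, -5/3, 5/3]
R5 ← R5 − (19/6)·R2: [0, 0, -187/6, -11/6]
R6 ← R6 − (1/2)·R2: [0, 0, -5/2, 5/2]
R4 ← R4 + (5/143)·R3: [0, 0, 0, 270/143]
R5 ← R5 + (17/26)·R3: [0, 0, 0, 30/13]
R6 ← R6 + (15/286)·R3: [0, 0, 0, 405/143]
R5 ← R5 − (11/9)·R4: [0, 0, 0, 0]
R6 ← R6 − (3/2)·R4: [0, 0, 0, 0]
4 nonzero rows, so rank(P) = 4.
P has 4 columns; by rank–nullity, nullity = 4 − 4 = 0.

0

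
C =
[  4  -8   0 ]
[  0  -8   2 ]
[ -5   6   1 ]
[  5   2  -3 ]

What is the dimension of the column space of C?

Row reduce to echelon form.
R3 ← R3 + (5/4)·R1: [0, -4, 1]
R4 ← R4 − (5/4)·R1: [0, 12, -3]
R3 ← R3 − (1/2)·R2: [0, 0, 0]
R4 ← R4 + (3/2)·R2: [0, 0, 0]
Echelon form has 2 nonzero rows, so rank(C) = 2.
The column space has dimension equal to the rank: 2.

2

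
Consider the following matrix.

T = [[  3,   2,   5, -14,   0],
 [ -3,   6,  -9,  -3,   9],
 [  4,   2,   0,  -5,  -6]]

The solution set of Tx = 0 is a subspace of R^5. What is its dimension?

2

Row reduce to echelon form.
R2 ← R2 + R1: [0, 8, -4, -17, 9]
R3 ← R3 − (4/3)·R1: [0, -2/3, -20/3, 41/3, -6]
R3 ← R3 + (1/12)·R2: [0, 0, -7, 49/4, -21/4]
3 nonzero rows, so rank(T) = 3.
T has 5 columns; by rank–nullity, nullity = 5 − 3 = 2.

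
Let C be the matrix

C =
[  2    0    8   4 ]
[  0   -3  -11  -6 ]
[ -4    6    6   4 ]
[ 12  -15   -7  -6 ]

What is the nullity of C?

2

Row reduce to echelon form.
R3 ← R3 + (2)·R1: [0, 6, 22, 12]
R4 ← R4 − (6)·R1: [0, -15, -55, -30]
R3 ← R3 + (2)·R2: [0, 0, 0, 0]
R4 ← R4 − (5)·R2: [0, 0, 0, 0]
2 nonzero rows, so rank(C) = 2.
C has 4 columns; by rank–nullity, nullity = 4 − 2 = 2.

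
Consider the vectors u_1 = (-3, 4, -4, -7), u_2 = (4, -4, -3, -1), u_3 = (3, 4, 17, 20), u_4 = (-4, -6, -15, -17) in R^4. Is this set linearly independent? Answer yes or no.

yes

Form the matrix with these vectors as rows and row reduce.
R2 ← R2 + (4/3)·R1: [0, 4/3, -25/3, -31/3]
R3 ← R3 + R1: [0, 8, 13, 13]
R4 ← R4 − (4/3)·R1: [0, -34/3, -29/3, -23/3]
R3 ← R3 − (6)·R2: [0, 0, 63, 75]
R4 ← R4 + (17/2)·R2: [0, 0, -161/2, -191/2]
R4 ← R4 + (23/18)·R3: [0, 0, 0, 1/3]
4 nonzero rows, so the 4 vectors span a space of dimension 4.
Since 4 = 4, the vectors are linearly independent.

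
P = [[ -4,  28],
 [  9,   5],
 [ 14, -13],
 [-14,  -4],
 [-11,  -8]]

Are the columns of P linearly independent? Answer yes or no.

Row reduce P to echelon form.
R2 ← R2 + (9/4)·R1: [0, 68]
R3 ← R3 + (7/2)·R1: [0, 85]
R4 ← R4 − (7/2)·R1: [0, -102]
R5 ← R5 − (11/4)·R1: [0, -85]
R3 ← R3 − (5/4)·R2: [0, 0]
R4 ← R4 + (3/2)·R2: [0, 0]
R5 ← R5 + (5/4)·R2: [0, 0]
2 pivots among 2 columns.
Every column is a pivot column, so the columns are linearly independent.

yes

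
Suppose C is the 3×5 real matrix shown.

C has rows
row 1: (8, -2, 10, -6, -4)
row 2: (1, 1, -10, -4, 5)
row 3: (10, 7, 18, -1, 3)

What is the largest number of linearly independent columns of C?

Row reduce to echelon form.
R2 ← R2 − (1/8)·R1: [0, 5/4, -45/4, -13/4, 11/2]
R3 ← R3 − (5/4)·R1: [0, 19/2, 11/2, 13/2, 8]
R3 ← R3 − (38/5)·R2: [0, 0, 91, 156/5, -169/5]
Echelon form has 3 nonzero rows, so rank(C) = 3.
The rank gives the maximum number of linearly independent columns: 3.

3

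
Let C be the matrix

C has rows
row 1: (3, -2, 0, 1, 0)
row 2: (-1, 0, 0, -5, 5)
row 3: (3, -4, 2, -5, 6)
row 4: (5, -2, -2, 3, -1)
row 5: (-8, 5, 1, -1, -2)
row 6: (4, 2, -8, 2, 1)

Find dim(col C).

Row reduce to echelon form.
R2 ← R2 + (1/3)·R1: [0, -2/3, 0, -14/3, 5]
R3 ← R3 − R1: [0, -2, 2, -6, 6]
R4 ← R4 − (5/3)·R1: [0, 4/3, -2, 4/3, -1]
R5 ← R5 + (8/3)·R1: [0, -1/3, 1, 5/3, -2]
R6 ← R6 − (4/3)·R1: [0, 14/3, -8, 2/3, 1]
R3 ← R3 − (3)·R2: [0, 0, 2, 8, -9]
R4 ← R4 + (2)·R2: [0, 0, -2, -8, 9]
R5 ← R5 − (1/2)·R2: [0, 0, 1, 4, -9/2]
R6 ← R6 + (7)·R2: [0, 0, -8, -32, 36]
R4 ← R4 + R3: [0, 0, 0, 0, 0]
R5 ← R5 − (1/2)·R3: [0, 0, 0, 0, 0]
R6 ← R6 + (4)·R3: [0, 0, 0, 0, 0]
Echelon form has 3 nonzero rows, so rank(C) = 3.
The column space has dimension equal to the rank: 3.

3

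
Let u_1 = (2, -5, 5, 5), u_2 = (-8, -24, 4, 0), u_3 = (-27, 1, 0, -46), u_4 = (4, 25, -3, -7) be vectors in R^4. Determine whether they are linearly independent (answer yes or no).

Form the matrix with these vectors as rows and row reduce.
R2 ← R2 + (4)·R1: [0, -44, 24, 20]
R3 ← R3 + (27/2)·R1: [0, -133/2, 135/2, 43/2]
R4 ← R4 − (2)·R1: [0, 35, -13, -17]
R3 ← R3 − (133/88)·R2: [0, 0, 687/22, -96/11]
R4 ← R4 + (35/44)·R2: [0, 0, 67/11, -12/11]
R4 ← R4 − (134/687)·R3: [0, 0, 0, 140/229]
4 nonzero rows, so the 4 vectors span a space of dimension 4.
Since 4 = 4, the vectors are linearly independent.

yes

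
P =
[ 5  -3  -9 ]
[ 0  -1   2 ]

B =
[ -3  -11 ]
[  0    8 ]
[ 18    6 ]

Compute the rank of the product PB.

2

First compute PB:
[[-177, -133],
 [ 36,   4]]
Now row reduce the product.
R2 ← R2 + (12/59)·R1: [0, -1360/59]
2 nonzero rows, so rank(PB) = 2.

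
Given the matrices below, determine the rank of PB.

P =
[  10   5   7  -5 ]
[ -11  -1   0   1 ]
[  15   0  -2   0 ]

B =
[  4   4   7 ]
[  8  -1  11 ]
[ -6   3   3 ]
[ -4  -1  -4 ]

3

First compute PB:
[[ 58,  61, 166],
 [-56, -44, -92],
 [ 72,  54,  99]]
Now row reduce the product.
R2 ← R2 + (28/29)·R1: [0, 432/29, 1980/29]
R3 ← R3 − (36/29)·R1: [0, -630/29, -3105/29]
R3 ← R3 + (35/24)·R2: [0, 0, -15/2]
3 nonzero rows, so rank(PB) = 3.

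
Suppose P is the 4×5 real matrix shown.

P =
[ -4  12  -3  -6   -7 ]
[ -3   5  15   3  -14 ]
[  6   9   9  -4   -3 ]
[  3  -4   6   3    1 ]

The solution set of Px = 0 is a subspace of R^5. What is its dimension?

2

Row reduce to echelon form.
R2 ← R2 − (3/4)·R1: [0, -4, 69/4, 15/2, -35/4]
R3 ← R3 + (3/2)·R1: [0, 27, 9/2, -13, -27/2]
R4 ← R4 + (3/4)·R1: [0, 5, 15/4, -3/2, -17/4]
R3 ← R3 + (27/4)·R2: [0, 0, 1935/16, 301/8, -1161/16]
R4 ← R4 + (5/4)·R2: [0, 0, 405/16, 63/8, -243/16]
R4 ← R4 − (9/43)·R3: [0, 0, 0, 0, 0]
3 nonzero rows, so rank(P) = 3.
P has 5 columns; by rank–nullity, nullity = 5 − 3 = 2.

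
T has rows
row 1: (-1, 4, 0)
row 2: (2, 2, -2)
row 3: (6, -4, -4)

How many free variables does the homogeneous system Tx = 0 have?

1

Row reduce to echelon form.
R2 ← R2 + (2)·R1: [0, 10, -2]
R3 ← R3 + (6)·R1: [0, 20, -4]
R3 ← R3 − (2)·R2: [0, 0, 0]
2 nonzero rows, so rank(T) = 2.
T has 3 columns; by rank–nullity, nullity = 3 − 2 = 1.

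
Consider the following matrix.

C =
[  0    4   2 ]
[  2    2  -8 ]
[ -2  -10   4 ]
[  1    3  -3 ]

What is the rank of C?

Row reduce to echelon form.
Swap R1 ↔ R2
R3 ← R3 + R1: [0, -8, -4]
R4 ← R4 − (1/2)·R1: [0, 2, 1]
R3 ← R3 + (2)·R2: [0, 0, 0]
R4 ← R4 − (1/2)·R2: [0, 0, 0]
Echelon form has 2 nonzero rows, so rank(C) = 2.

2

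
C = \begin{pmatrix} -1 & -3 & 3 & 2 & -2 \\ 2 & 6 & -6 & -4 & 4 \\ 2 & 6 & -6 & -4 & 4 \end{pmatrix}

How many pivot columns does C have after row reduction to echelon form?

Row reduce to echelon form.
R2 ← R2 + (2)·R1: [0, 0, 0, 0, 0]
R3 ← R3 + (2)·R1: [0, 0, 0, 0, 0]
Echelon form has 1 nonzero row, so rank(C) = 1.
Each nonzero row contributes one pivot column: 1 pivot columns.

1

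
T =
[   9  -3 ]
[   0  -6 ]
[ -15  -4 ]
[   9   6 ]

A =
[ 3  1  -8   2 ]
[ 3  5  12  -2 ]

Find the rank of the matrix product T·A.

First compute TA:
[[ 18,  -6, -108,  24],
 [-18, -30, -72,  12],
 [-57, -35,  72, -22],
 [ 45,  39,   0,   6]]
Now row reduce the product.
R2 ← R2 + R1: [0, -36, -180, 36]
R3 ← R3 + (19/6)·R1: [0, -54, -270, 54]
R4 ← R4 − (5/2)·R1: [0, 54, 270, -54]
R3 ← R3 − (3/2)·R2: [0, 0, 0, 0]
R4 ← R4 + (3/2)·R2: [0, 0, 0, 0]
2 nonzero rows, so rank(TA) = 2.

2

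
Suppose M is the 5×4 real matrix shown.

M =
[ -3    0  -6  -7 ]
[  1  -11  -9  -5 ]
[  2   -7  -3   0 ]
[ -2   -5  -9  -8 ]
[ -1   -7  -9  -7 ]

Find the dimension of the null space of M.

Row reduce to echelon form.
R2 ← R2 + (1/3)·R1: [0, -11, -11, -22/3]
R3 ← R3 + (2/3)·R1: [0, -7, -7, -14/3]
R4 ← R4 − (2/3)·R1: [0, -5, -5, -10/3]
R5 ← R5 − (1/3)·R1: [0, -7, -7, -14/3]
R3 ← R3 − (7/11)·R2: [0, 0, 0, 0]
R4 ← R4 − (5/11)·R2: [0, 0, 0, 0]
R5 ← R5 − (7/11)·R2: [0, 0, 0, 0]
2 nonzero rows, so rank(M) = 2.
M has 4 columns; by rank–nullity, nullity = 4 − 2 = 2.

2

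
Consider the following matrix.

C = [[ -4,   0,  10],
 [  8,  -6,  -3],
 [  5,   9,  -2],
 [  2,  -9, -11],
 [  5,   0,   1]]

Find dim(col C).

Row reduce to echelon form.
R2 ← R2 + (2)·R1: [0, -6, 17]
R3 ← R3 + (5/4)·R1: [0, 9, 21/2]
R4 ← R4 + (1/2)·R1: [0, -9, -6]
R5 ← R5 + (5/4)·R1: [0, 0, 27/2]
R3 ← R3 + (3/2)·R2: [0, 0, 36]
R4 ← R4 − (3/2)·R2: [0, 0, -63/2]
R4 ← R4 + (7/8)·R3: [0, 0, 0]
R5 ← R5 − (3/8)·R3: [0, 0, 0]
Echelon form has 3 nonzero rows, so rank(C) = 3.
The column space has dimension equal to the rank: 3.

3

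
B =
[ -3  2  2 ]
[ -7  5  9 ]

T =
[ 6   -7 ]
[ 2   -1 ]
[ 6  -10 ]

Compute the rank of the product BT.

First compute BT:
[[ -2,  -1],
 [ 22, -46]]
Now row reduce the product.
R2 ← R2 + (11)·R1: [0, -57]
2 nonzero rows, so rank(BT) = 2.

2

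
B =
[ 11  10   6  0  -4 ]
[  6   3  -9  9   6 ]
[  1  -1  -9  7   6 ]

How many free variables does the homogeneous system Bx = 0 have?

Row reduce to echelon form.
R2 ← R2 − (6/11)·R1: [0, -27/11, -135/11, 9, 90/11]
R3 ← R3 − (1/11)·R1: [0, -21/11, -105/11, 7, 70/11]
R3 ← R3 − (7/9)·R2: [0, 0, 0, 0, 0]
2 nonzero rows, so rank(B) = 2.
B has 5 columns; by rank–nullity, nullity = 5 − 2 = 3.

3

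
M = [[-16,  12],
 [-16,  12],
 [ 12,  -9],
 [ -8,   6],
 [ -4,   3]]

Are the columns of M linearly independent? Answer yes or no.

Row reduce M to echelon form.
R2 ← R2 − R1: [0, 0]
R3 ← R3 + (3/4)·R1: [0, 0]
R4 ← R4 − (1/2)·R1: [0, 0]
R5 ← R5 − (1/4)·R1: [0, 0]
1 pivot among 2 columns.
Only 1 < 2 pivot columns, so the columns are linearly dependent.

no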